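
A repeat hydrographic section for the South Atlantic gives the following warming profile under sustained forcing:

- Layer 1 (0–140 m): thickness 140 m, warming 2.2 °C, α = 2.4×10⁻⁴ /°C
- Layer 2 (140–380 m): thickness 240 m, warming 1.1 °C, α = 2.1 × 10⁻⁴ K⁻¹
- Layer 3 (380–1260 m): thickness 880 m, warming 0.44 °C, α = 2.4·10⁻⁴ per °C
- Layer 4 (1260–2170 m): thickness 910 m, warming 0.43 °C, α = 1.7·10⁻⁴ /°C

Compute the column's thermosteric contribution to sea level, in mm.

2.2 × 2.4×10⁻⁴ × 140 = 0.07392 m
140–380 m: 1.1 × 240 × 2.1×10⁻⁴ = 0.05544 m
380–1260 m: 880 × 2.4×10⁻⁴ × 0.44 = 0.092928 m
1260–2170 m: 910 × 0.43 × 1.7×10⁻⁴ = 0.066521 m
Δh = 0.07392 + 0.05544 + 0.092928 + 0.066521 = 0.288809 m

Δh ≈ 289 mm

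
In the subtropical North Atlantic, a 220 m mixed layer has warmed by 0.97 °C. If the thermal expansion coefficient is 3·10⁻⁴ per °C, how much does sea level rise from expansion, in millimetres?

Δh = 64 mm

Δh = αΔT·H = 3×10⁻⁴ × 0.97 × 220 = 0.06402 m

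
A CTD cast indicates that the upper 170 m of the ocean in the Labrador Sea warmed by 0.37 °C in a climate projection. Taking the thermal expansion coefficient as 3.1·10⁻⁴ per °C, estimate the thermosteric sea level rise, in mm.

19.5 mm of thermosteric rise

Δh = αΔT·H = 3.1×10⁻⁴ × 0.37 × 170 = 0.019499 m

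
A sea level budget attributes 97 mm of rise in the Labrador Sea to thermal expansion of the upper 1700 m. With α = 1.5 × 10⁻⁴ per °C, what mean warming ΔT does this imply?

ΔT = Δh/(αH) = 0.097 / (1.5×10⁻⁴ × 1700) ≈ 0.3804 K

ΔT ≈ 0.38 K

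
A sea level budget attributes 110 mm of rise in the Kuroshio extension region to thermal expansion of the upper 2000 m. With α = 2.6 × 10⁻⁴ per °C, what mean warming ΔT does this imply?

ΔT = Δh/(αH) = 0.11 / (2.6×10⁻⁴ × 2000) ≈ 0.2115 K

0.212 K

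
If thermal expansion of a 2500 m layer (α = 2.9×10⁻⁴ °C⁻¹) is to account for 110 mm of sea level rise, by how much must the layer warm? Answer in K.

ΔT ≈ 0.152 K

ΔT = Δh/(αH) = 0.11 / (2.9×10⁻⁴ × 2500) ≈ 0.1517 K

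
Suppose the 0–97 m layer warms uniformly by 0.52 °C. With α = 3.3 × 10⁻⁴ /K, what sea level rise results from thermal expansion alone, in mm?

Δh ≈ 16.6 mm

Δh = αΔT·H = 3.3×10⁻⁴ × 0.52 × 97 = 0.0166452 m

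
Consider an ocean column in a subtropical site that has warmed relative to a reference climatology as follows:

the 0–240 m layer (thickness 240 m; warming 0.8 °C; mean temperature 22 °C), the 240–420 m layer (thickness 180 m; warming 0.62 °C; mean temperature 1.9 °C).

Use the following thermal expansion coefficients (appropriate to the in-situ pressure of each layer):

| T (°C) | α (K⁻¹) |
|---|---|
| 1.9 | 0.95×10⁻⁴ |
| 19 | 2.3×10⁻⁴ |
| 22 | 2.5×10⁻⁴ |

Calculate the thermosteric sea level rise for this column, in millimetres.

about 58.6 mm

Layer 1 at 22 °C → α = 2.5×10⁻⁴ K⁻¹
Layer 2 at 1.9 °C → α = 0.95×10⁻⁴ K⁻¹
0.8 × 240 × 2.5×10⁻⁴ = 0.04800 m
Layer 2: 0.62 × 180 × 0.95×10⁻⁴ = 0.010602 m
Δh = 0.04800 + 0.010602 = 0.058602 m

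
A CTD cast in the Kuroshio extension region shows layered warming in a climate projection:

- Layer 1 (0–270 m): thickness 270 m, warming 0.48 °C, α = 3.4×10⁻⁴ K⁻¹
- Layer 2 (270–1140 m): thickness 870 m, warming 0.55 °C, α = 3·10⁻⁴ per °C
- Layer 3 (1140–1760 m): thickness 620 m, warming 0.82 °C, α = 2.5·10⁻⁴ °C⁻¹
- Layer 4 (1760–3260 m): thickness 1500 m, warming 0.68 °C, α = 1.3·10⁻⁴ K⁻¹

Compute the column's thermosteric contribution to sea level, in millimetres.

Δh ≈ 450 mm

Layer 1: 270 × 0.48 × 3.4×10⁻⁴ = 0.044064 m
0.55 × 3×10⁻⁴ × 870 = 0.14355 m
Layer 3: 0.82 × 2.5×10⁻⁴ × 620 = 0.12710 m
1760–3260 m: 1.3×10⁻⁴ × 0.68 × 1500 = 0.13260 m
Δh = 0.044064 + 0.14355 + 0.12710 + 0.13260 = 0.447314 m ≈ 450 mm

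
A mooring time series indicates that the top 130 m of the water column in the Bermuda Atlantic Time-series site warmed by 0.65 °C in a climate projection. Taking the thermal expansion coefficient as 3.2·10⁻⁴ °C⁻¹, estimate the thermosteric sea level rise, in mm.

Δh ≈ 27.0 mm

Δh = αΔT·H = 3.2×10⁻⁴ × 0.65 × 130 = 0.02704 m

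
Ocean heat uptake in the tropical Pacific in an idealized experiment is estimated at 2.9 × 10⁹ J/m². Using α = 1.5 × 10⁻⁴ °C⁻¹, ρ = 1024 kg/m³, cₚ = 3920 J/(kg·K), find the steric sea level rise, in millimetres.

Δh = αQ/(ρcₚ) = 1.5×10⁻⁴ × 2.9×10⁹ / (1024 × 3920) ≈ 0.10837 m

110 mm of thermosteric rise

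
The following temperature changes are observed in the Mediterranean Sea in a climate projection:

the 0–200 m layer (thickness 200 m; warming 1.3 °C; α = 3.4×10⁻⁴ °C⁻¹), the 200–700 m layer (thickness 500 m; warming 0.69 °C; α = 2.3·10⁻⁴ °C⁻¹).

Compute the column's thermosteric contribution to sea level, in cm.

Δh = 16.8 cm

Layer 1: 3.4×10⁻⁴ × 200 × 1.3 = 0.08840 m
200–700 m: 0.69 × 2.3×10⁻⁴ × 500 = 0.07935 m
Δh = 0.08840 + 0.07935 = 0.16775 m ≈ 16.8 cm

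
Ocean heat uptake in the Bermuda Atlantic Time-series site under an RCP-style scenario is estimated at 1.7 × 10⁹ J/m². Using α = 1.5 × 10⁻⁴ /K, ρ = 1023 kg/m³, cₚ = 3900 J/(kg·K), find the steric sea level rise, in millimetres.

Δh = αQ/(ρcₚ) = 1.5×10⁻⁴ × 1.7×10⁹ / (1023 × 3900) ≈ 0.063915 m

Δh ≈ 63.9 mm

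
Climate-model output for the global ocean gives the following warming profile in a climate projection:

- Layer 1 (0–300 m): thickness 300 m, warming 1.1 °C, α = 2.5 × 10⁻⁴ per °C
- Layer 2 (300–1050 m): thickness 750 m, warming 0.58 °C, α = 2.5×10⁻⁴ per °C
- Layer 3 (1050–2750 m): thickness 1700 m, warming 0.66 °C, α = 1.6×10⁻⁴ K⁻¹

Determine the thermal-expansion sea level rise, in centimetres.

37 cm

300 × 2.5×10⁻⁴ × 1.1 = 0.08250 m
Layer 2: 750 × 2.5×10⁻⁴ × 0.58 = 0.10875 m
1050–2750 m: 1700 × 0.66 × 1.6×10⁻⁴ = 0.17952 m
Δh = 0.08250 + 0.10875 + 0.17952 = 0.37077 m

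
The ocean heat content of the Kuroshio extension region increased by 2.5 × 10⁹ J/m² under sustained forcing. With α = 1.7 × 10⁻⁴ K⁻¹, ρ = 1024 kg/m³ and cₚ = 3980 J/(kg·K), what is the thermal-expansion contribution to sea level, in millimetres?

about 104 mm

Δh = αQ/(ρcₚ) = 1.7×10⁻⁴ × 2.5×10⁹ / (1024 × 3980) ≈ 0.10428 m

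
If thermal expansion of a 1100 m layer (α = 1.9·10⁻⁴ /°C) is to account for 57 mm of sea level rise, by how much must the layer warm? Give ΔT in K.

ΔT = Δh/(αH) = 0.057 / (1.9×10⁻⁴ × 1100) ≈ 0.2727 K

about 0.27 K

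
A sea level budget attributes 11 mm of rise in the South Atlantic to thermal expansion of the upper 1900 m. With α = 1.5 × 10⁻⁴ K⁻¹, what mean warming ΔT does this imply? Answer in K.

ΔT = Δh/(αH) = 0.011 / (1.5×10⁻⁴ × 1900) ≈ 0.03860 K

about 0.0386 K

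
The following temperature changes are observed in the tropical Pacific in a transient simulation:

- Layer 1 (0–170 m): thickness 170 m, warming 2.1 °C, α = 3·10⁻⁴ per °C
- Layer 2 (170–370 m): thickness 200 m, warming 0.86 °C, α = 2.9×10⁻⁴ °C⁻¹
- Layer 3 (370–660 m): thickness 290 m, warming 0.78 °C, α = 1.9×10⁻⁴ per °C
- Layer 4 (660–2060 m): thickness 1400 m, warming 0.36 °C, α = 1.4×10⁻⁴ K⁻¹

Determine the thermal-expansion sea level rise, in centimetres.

Δh = 27 cm

170 × 3×10⁻⁴ × 2.1 = 0.10710 m
Layer 2: 0.86 × 2.9×10⁻⁴ × 200 = 0.04988 m
370–660 m: 290 × 0.78 × 1.9×10⁻⁴ = 0.042978 m
1.4×10⁻⁴ × 0.36 × 1400 = 0.07056 m
Δh = 0.10710 + 0.04988 + 0.042978 + 0.07056 = 0.270518 m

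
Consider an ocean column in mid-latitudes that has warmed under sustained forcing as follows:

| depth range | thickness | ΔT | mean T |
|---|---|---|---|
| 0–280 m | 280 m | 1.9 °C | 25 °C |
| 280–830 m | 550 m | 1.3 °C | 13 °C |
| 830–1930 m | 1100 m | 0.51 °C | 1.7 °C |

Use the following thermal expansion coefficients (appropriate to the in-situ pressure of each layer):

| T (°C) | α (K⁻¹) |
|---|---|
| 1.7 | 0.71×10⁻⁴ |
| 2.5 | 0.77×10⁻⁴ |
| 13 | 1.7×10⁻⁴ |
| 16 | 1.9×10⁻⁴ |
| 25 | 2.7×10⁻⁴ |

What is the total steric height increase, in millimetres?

Layer 1 at 25 °C → α = 2.7×10⁻⁴ K⁻¹
Layer 2 at 13 °C → α = 1.7×10⁻⁴ K⁻¹
Layer 3 at 1.7 °C → α = 0.71×10⁻⁴ K⁻¹
0–280 m: 2.7×10⁻⁴ × 280 × 1.9 = 0.14364 m
1.3 × 1.7×10⁻⁴ × 550 = 0.12155 m
Layer 3: 0.51 × 0.71×10⁻⁴ × 1100 = 0.039831 m
Δh = 0.14364 + 0.12155 + 0.039831 = 0.305021 m ≈ 305 mm

305 mm of thermosteric rise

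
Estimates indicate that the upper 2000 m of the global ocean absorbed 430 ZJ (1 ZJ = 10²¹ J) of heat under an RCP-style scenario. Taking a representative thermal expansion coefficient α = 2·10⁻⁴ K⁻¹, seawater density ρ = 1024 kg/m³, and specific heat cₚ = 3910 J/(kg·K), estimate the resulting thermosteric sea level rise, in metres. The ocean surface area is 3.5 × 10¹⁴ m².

Per unit area: Q = 430×10²¹ / (3.5×10¹⁴) ≈ 1.229×10⁹ J/m²
Δh = αQ/(ρcₚ) = 2×10⁻⁴ × 1.229×10⁹ / (1024 × 3910) ≈ 0.061391 m

Δh = 0.0614 m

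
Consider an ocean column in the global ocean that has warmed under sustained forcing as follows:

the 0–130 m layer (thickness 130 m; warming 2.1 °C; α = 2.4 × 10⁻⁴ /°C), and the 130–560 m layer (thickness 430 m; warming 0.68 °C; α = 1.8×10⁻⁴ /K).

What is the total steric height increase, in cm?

Δh = 11.8 cm

Layer 1: 2.4×10⁻⁴ × 130 × 2.1 = 0.06552 m
130–560 m: 0.68 × 1.8×10⁻⁴ × 430 = 0.052632 m
Δh = 0.06552 + 0.052632 = 0.118152 m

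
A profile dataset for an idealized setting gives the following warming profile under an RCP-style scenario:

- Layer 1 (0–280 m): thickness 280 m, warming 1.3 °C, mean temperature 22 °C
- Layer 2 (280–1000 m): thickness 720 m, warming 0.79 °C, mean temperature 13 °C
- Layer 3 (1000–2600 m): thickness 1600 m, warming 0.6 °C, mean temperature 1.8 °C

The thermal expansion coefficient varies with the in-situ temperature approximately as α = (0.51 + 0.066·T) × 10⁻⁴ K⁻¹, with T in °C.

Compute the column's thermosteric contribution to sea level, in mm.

210 mm of thermosteric rise

Layer 1: α = (0.51 + 0.066×22)×10⁻⁴ = 1.962×10⁻⁴ K⁻¹
Layer 2: α = (0.51 + 0.066×13)×10⁻⁴ = 1.368×10⁻⁴ K⁻¹
Layer 3: α = (0.51 + 0.066×1.8)×10⁻⁴ = 0.6288×10⁻⁴ K⁻¹
Layer 1: 280 × 1.962×10⁻⁴ × 1.3 = 0.0714168 m
Layer 2: 720 × 0.79 × 1.368×10⁻⁴ = 0.07781184 m
0.6 × 0.6288×10⁻⁴ × 1600 = 0.0603648 m
Δh = 0.0714168 + 0.07781184 + 0.0603648 = 0.20959344 m ≈ 210 mm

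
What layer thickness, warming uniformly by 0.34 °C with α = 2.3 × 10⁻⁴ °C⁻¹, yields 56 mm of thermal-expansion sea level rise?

716 m

H = Δh/(αΔT) = 0.056 / (2.3×10⁻⁴ × 0.34) ≈ 716.1 m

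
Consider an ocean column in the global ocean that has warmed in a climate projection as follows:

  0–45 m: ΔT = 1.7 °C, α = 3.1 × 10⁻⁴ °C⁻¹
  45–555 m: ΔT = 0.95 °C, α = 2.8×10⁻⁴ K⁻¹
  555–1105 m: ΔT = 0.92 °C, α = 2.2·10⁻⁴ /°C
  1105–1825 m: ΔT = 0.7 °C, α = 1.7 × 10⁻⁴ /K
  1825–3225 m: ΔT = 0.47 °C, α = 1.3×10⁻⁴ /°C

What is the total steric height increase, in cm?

3.1×10⁻⁴ × 1.7 × 45 = 0.023715 m
Layer 2: 510 × 2.8×10⁻⁴ × 0.95 = 0.13566 m
Layer 3: 2.2×10⁻⁴ × 0.92 × 550 = 0.11132 m
Layer 4: 720 × 1.7×10⁻⁴ × 0.7 = 0.08568 m
1.3×10⁻⁴ × 0.47 × 1400 = 0.08554 m
Δh = 0.023715 + 0.13566 + 0.11132 + 0.08568 + 0.08554 = 0.441915 m ≈ 44 cm

Δh ≈ 44 cm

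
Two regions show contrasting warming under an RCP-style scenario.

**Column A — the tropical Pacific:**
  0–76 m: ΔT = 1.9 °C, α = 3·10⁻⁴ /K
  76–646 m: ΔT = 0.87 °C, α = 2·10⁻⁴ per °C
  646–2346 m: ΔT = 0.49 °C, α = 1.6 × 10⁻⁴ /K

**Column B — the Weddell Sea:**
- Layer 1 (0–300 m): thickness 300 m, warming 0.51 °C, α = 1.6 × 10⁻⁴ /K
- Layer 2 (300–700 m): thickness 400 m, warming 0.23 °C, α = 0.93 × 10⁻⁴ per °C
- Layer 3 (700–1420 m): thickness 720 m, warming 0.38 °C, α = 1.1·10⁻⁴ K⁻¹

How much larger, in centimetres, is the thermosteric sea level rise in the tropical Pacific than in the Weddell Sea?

A 0–76 m: 1.9 × 3×10⁻⁴ × 76 = 0.04332 m
A 570 × 2×10⁻⁴ × 0.87 = 0.09918 m
A Layer 3: 1.6×10⁻⁴ × 0.49 × 1700 = 0.13328 m
A total: 0.27578 m
B 300 × 1.6×10⁻⁴ × 0.51 = 0.02448 m
B 300–700 m: 0.23 × 400 × 0.93×10⁻⁴ = 0.008556 m
B Layer 3: 720 × 0.38 × 1.1×10⁻⁴ = 0.030096 m
B total: 0.063132 m
Difference: 0.27578 − 0.063132 = 0.212648 m

21 cm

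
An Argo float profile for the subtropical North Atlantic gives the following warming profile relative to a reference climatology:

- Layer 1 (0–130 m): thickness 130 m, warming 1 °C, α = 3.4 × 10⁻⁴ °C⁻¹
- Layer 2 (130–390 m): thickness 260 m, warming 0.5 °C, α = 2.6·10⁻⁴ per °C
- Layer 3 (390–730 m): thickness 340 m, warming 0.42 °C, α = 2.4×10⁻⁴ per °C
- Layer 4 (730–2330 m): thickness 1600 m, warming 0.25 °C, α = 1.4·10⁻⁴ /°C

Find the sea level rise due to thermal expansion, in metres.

Δh = 0.168 m

1 × 130 × 3.4×10⁻⁴ = 0.04420 m
260 × 0.5 × 2.6×10⁻⁴ = 0.03380 m
Layer 3: 2.4×10⁻⁴ × 0.42 × 340 = 0.034272 m
Layer 4: 1600 × 0.25 × 1.4×10⁻⁴ = 0.05600 m
Δh = 0.04420 + 0.03380 + 0.034272 + 0.05600 = 0.168272 m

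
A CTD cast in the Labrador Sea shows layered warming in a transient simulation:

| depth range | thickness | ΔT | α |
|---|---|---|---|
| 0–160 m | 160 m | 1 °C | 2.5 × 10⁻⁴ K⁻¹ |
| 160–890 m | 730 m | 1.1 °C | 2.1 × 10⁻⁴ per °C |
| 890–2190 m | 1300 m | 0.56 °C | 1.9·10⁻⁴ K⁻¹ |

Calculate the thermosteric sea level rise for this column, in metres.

Layer 1: 2.5×10⁻⁴ × 1 × 160 = 0.04000 m
Layer 2: 730 × 1.1 × 2.1×10⁻⁴ = 0.16863 m
Layer 3: 0.56 × 1300 × 1.9×10⁻⁴ = 0.13832 m
Δh = 0.04000 + 0.16863 + 0.13832 = 0.34695 m

Δh ≈ 0.347 m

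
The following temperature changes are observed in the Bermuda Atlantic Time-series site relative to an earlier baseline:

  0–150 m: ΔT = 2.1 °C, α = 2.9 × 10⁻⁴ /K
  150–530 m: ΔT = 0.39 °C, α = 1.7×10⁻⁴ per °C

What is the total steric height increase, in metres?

0.117 m of thermosteric rise

0–150 m: 2.1 × 2.9×10⁻⁴ × 150 = 0.09135 m
1.7×10⁻⁴ × 0.39 × 380 = 0.025194 m
Δh = 0.09135 + 0.025194 = 0.116544 m ≈ 0.117 m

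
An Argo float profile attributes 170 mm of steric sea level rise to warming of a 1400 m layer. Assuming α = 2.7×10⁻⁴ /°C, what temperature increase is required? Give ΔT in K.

ΔT = Δh/(αH) = 0.17 / (2.7×10⁻⁴ × 1400) ≈ 0.4497 K

about 0.450 K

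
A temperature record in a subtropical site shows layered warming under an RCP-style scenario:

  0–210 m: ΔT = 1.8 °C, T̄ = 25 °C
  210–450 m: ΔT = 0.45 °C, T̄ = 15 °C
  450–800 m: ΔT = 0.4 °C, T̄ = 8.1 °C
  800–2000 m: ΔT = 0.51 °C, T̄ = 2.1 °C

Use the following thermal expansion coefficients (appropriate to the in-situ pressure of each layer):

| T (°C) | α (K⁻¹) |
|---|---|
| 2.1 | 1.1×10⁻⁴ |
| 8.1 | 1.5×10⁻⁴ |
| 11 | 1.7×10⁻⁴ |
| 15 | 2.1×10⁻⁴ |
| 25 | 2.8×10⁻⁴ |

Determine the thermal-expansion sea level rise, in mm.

Layer 1 at 25 °C → α = 2.8×10⁻⁴ K⁻¹
Layer 2 at 15 °C → α = 2.1×10⁻⁴ K⁻¹
Layer 3 at 8.1 °C → α = 1.5×10⁻⁴ K⁻¹
Layer 4 at 2.1 °C → α = 1.1×10⁻⁴ K⁻¹
Layer 1: 210 × 1.8 × 2.8×10⁻⁴ = 0.10584 m
210–450 m: 2.1×10⁻⁴ × 0.45 × 240 = 0.02268 m
450–800 m: 350 × 0.4 × 1.5×10⁻⁴ = 0.02100 m
1200 × 0.51 × 1.1×10⁻⁴ = 0.06732 m
Δh = 0.10584 + 0.02268 + 0.02100 + 0.06732 = 0.21684 m ≈ 217 mm

Δh = 217 mm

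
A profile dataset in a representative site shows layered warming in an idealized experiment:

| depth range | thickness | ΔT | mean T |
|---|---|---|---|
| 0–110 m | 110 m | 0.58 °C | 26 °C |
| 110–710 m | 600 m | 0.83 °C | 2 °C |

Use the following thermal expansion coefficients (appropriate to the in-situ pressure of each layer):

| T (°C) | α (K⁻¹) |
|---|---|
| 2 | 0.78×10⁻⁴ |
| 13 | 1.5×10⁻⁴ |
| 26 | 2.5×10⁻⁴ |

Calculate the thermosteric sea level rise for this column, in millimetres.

Δh ≈ 54.8 mm

Layer 1 at 26 °C → α = 2.5×10⁻⁴ K⁻¹
Layer 2 at 2 °C → α = 0.78×10⁻⁴ K⁻¹
110 × 0.58 × 2.5×10⁻⁴ = 0.01595 m
Layer 2: 0.83 × 600 × 0.78×10⁻⁴ = 0.038844 m
Δh = 0.01595 + 0.038844 = 0.054794 m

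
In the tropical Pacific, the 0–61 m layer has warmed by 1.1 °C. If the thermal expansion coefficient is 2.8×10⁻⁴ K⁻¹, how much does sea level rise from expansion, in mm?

Δh = αΔT·H = 2.8×10⁻⁴ × 1.1 × 61 = 0.018788 m

18.8 mm of thermosteric rise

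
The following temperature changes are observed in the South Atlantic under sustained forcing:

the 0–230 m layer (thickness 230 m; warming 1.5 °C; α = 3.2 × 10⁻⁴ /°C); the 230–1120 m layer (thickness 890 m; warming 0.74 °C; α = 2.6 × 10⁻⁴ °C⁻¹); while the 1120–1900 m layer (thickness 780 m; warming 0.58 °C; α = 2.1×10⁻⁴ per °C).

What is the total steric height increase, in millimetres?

380 mm

Layer 1: 3.2×10⁻⁴ × 230 × 1.5 = 0.11040 m
230–1120 m: 0.74 × 890 × 2.6×10⁻⁴ = 0.171236 m
1120–1900 m: 2.1×10⁻⁴ × 780 × 0.58 = 0.095004 m
Δh = 0.11040 + 0.171236 + 0.095004 = 0.37664 m ≈ 380 mm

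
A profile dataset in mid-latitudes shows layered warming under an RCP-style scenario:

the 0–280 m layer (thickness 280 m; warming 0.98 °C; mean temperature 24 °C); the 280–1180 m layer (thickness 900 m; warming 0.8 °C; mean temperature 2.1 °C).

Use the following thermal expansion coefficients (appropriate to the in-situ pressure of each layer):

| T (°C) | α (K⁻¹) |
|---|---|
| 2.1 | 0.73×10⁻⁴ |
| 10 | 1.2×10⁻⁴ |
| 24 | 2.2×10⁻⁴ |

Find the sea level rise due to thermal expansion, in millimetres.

Layer 1 at 24 °C → α = 2.2×10⁻⁴ K⁻¹
Layer 2 at 2.1 °C → α = 0.73×10⁻⁴ K⁻¹
280 × 0.98 × 2.2×10⁻⁴ = 0.060368 m
280–1180 m: 0.73×10⁻⁴ × 900 × 0.8 = 0.05256 m
Δh = 0.060368 + 0.05256 = 0.112928 m

Δh ≈ 110 mm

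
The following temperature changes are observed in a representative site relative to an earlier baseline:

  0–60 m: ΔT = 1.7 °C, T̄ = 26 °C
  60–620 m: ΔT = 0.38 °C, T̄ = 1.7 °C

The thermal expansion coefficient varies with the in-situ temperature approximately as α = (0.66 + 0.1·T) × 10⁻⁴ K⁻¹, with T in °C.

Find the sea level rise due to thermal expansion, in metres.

Layer 1: α = (0.66 + 0.1×26)×10⁻⁴ = 3.26×10⁻⁴ K⁻¹
Layer 2: α = (0.66 + 0.1×1.7)×10⁻⁴ = 0.83×10⁻⁴ K⁻¹
3.26×10⁻⁴ × 1.7 × 60 = 0.033252 m
60–620 m: 0.38 × 0.83×10⁻⁴ × 560 = 0.0176624 m
Δh = 0.033252 + 0.0176624 = 0.0509144 m

0.0509 m of thermosteric rise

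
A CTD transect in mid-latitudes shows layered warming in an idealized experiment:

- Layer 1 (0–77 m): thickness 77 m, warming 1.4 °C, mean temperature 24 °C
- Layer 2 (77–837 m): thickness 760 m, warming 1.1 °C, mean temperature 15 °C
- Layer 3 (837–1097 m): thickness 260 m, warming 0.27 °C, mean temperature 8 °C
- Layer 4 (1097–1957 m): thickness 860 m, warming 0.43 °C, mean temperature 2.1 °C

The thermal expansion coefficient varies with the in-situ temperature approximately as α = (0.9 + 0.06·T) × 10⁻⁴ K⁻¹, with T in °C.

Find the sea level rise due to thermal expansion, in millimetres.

223 mm of thermosteric rise

Layer 1: α = (0.9 + 0.06×24)×10⁻⁴ = 2.34×10⁻⁴ K⁻¹
Layer 2: α = (0.9 + 0.06×15)×10⁻⁴ = 1.8×10⁻⁴ K⁻¹
Layer 3: α = (0.9 + 0.06×8)×10⁻⁴ = 1.38×10⁻⁴ K⁻¹
Layer 4: α = (0.9 + 0.06×2.1)×10⁻⁴ = 1.026×10⁻⁴ K⁻¹
77 × 1.4 × 2.34×10⁻⁴ = 0.0252252 m
77–837 m: 760 × 1.1 × 1.8×10⁻⁴ = 0.15048 m
837–1097 m: 1.38×10⁻⁴ × 0.27 × 260 = 0.0096876 m
1.026×10⁻⁴ × 0.43 × 860 = 0.03794148 m
Δh = 0.0252252 + 0.15048 + 0.0096876 + 0.03794148 = 0.22333428 m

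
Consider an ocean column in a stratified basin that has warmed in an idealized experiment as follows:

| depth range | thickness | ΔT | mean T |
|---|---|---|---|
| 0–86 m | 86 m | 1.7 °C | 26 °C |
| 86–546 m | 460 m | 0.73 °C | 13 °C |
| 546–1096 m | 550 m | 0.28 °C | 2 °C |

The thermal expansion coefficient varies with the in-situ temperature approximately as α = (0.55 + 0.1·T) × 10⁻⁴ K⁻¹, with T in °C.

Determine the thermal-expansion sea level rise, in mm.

Layer 1: α = (0.55 + 0.1×26)×10⁻⁴ = 3.15×10⁻⁴ K⁻¹
Layer 2: α = (0.55 + 0.1×13)×10⁻⁴ = 1.85×10⁻⁴ K⁻¹
Layer 3: α = (0.55 + 0.1×2)×10⁻⁴ = 0.75×10⁻⁴ K⁻¹
0–86 m: 1.7 × 86 × 3.15×10⁻⁴ = 0.046053 m
86–546 m: 460 × 1.85×10⁻⁴ × 0.73 = 0.062123 m
Layer 3: 0.75×10⁻⁴ × 0.28 × 550 = 0.01155 m
Δh = 0.046053 + 0.062123 + 0.01155 = 0.119726 m

Δh ≈ 120 mm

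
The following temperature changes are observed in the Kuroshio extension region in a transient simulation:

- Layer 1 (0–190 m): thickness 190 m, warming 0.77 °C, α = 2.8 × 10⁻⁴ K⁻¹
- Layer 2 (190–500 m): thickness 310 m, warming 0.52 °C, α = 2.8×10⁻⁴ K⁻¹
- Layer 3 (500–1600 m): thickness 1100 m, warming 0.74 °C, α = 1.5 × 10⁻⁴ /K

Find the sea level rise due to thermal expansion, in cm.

0.77 × 190 × 2.8×10⁻⁴ = 0.040964 m
310 × 2.8×10⁻⁴ × 0.52 = 0.045136 m
500–1600 m: 0.74 × 1.5×10⁻⁴ × 1100 = 0.12210 m
Δh = 0.040964 + 0.045136 + 0.12210 = 0.20820 m

about 20.8 cm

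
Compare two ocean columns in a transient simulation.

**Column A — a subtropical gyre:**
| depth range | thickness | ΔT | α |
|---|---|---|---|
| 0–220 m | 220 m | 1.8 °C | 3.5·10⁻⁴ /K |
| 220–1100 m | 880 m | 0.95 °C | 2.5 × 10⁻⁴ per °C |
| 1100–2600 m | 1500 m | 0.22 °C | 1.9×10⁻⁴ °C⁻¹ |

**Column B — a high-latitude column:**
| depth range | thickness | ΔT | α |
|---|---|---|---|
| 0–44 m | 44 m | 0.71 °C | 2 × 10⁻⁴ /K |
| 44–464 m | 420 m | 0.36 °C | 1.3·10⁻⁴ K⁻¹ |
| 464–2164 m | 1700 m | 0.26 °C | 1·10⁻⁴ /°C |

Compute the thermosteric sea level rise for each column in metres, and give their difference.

A: 0.41 m; B: 0.070 m; difference 0.34 m

A 0–220 m: 3.5×10⁻⁴ × 1.8 × 220 = 0.13860 m
A Layer 2: 0.95 × 2.5×10⁻⁴ × 880 = 0.20900 m
A 1100–2600 m: 1.9×10⁻⁴ × 0.22 × 1500 = 0.06270 m
A total: 0.41030 m
B 0.71 × 2×10⁻⁴ × 44 = 0.006248 m
B Layer 2: 0.36 × 1.3×10⁻⁴ × 420 = 0.019656 m
B Layer 3: 0.26 × 1×10⁻⁴ × 1700 = 0.04420 m
B total: 0.070104 m
Difference: 0.41030 − 0.070104 = 0.340196 m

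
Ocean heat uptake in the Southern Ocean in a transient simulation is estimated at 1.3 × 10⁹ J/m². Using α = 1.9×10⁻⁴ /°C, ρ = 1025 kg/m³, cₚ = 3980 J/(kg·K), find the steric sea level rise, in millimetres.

60.5 mm of thermosteric rise

Δh = αQ/(ρcₚ) = 1.9×10⁻⁴ × 1.3×10⁹ / (1025 × 3980) ≈ 0.060547 m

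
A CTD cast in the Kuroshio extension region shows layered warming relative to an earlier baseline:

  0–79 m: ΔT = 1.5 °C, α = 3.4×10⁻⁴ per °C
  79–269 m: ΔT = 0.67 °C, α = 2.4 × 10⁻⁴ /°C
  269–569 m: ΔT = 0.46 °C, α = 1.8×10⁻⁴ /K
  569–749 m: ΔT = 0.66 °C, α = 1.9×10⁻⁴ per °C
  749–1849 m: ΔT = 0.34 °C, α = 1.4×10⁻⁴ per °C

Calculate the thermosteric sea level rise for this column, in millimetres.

170 mm of thermosteric rise

Layer 1: 3.4×10⁻⁴ × 1.5 × 79 = 0.04029 m
190 × 0.67 × 2.4×10⁻⁴ = 0.030552 m
269–569 m: 300 × 1.8×10⁻⁴ × 0.46 = 0.02484 m
Layer 4: 180 × 1.9×10⁻⁴ × 0.66 = 0.022572 m
Layer 5: 1.4×10⁻⁴ × 0.34 × 1100 = 0.05236 m
Δh = 0.04029 + 0.030552 + 0.02484 + 0.022572 + 0.05236 = 0.170614 m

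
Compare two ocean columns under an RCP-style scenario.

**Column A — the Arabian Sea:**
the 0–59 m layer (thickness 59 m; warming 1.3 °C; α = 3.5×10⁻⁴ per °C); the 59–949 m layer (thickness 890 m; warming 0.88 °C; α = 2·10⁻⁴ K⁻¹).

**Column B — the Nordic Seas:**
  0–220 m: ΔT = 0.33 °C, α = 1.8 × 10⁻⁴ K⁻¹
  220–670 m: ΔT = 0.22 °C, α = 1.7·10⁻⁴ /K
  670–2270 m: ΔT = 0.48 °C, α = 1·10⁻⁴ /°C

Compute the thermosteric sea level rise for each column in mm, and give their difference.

A 0–59 m: 3.5×10⁻⁴ × 1.3 × 59 = 0.026845 m
A 0.88 × 2×10⁻⁴ × 890 = 0.15664 m
A total: 0.183485 m
B Layer 1: 220 × 1.8×10⁻⁴ × 0.33 = 0.013068 m
B 220–670 m: 1.7×10⁻⁴ × 0.22 × 450 = 0.01683 m
B 0.48 × 1600 × 1×10⁻⁴ = 0.07680 m
B total: 0.106698 m
Difference: 0.183485 − 0.106698 = 0.076787 m

Δh_A ≈ 180 mm, Δh_B ≈ 110 mm; difference ≈ 77 mm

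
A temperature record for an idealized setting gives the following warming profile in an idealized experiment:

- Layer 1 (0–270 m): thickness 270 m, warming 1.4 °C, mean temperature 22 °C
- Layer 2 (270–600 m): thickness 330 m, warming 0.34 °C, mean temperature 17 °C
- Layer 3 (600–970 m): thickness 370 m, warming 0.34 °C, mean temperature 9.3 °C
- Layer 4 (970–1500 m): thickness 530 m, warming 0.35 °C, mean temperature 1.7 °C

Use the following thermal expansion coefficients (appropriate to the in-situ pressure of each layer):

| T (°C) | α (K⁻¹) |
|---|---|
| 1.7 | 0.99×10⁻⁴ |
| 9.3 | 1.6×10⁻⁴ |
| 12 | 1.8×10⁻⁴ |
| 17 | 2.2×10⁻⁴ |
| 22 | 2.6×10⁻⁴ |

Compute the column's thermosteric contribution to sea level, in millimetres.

Layer 1 at 22 °C → α = 2.6×10⁻⁴ K⁻¹
Layer 2 at 17 °C → α = 2.2×10⁻⁴ K⁻¹
Layer 3 at 9.3 °C → α = 1.6×10⁻⁴ K⁻¹
Layer 4 at 1.7 °C → α = 0.99×10⁻⁴ K⁻¹
Layer 1: 270 × 1.4 × 2.6×10⁻⁴ = 0.09828 m
270–600 m: 330 × 2.2×10⁻⁴ × 0.34 = 0.024684 m
600–970 m: 370 × 1.6×10⁻⁴ × 0.34 = 0.020128 m
Layer 4: 0.99×10⁻⁴ × 0.35 × 530 = 0.0183645 m
Δh = 0.09828 + 0.024684 + 0.020128 + 0.0183645 = 0.1614565 m

160 mm of thermosteric rise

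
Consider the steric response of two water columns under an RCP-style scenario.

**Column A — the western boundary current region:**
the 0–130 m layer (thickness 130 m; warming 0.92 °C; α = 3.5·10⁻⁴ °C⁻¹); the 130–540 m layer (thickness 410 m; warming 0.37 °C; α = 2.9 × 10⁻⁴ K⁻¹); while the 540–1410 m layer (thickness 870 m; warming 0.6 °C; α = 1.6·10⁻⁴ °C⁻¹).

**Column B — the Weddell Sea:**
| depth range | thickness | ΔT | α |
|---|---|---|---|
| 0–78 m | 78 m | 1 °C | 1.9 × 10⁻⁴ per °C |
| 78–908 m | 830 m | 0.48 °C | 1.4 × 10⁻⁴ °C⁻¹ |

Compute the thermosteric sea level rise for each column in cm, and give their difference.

A 0.92 × 3.5×10⁻⁴ × 130 = 0.04186 m
A Layer 2: 2.9×10⁻⁴ × 0.37 × 410 = 0.043993 m
A 1.6×10⁻⁴ × 0.6 × 870 = 0.08352 m
A total: 0.169373 m
B 0–78 m: 1 × 1.9×10⁻⁴ × 78 = 0.01482 m
B Layer 2: 1.4×10⁻⁴ × 830 × 0.48 = 0.055776 m
B total: 0.070596 m
Difference: 0.169373 − 0.070596 = 0.098777 m

Δh_A ≈ 16.9 cm, Δh_B ≈ 7.06 cm; difference ≈ 9.88 cm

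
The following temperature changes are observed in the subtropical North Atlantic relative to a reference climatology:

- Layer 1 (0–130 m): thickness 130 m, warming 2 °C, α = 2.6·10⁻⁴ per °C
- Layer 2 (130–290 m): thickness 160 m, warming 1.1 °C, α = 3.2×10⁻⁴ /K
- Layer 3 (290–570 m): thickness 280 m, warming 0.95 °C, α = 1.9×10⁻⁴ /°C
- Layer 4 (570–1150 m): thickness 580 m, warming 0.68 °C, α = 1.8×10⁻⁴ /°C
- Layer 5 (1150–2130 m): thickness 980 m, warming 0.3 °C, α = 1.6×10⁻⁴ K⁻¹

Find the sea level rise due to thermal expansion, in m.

130 × 2 × 2.6×10⁻⁴ = 0.06760 m
3.2×10⁻⁴ × 160 × 1.1 = 0.05632 m
290–570 m: 1.9×10⁻⁴ × 0.95 × 280 = 0.05054 m
570–1150 m: 580 × 0.68 × 1.8×10⁻⁴ = 0.070992 m
1150–2130 m: 980 × 0.3 × 1.6×10⁻⁴ = 0.04704 m
Δh = 0.06760 + 0.05632 + 0.05054 + 0.070992 + 0.04704 = 0.292492 m

Δh = 0.29 m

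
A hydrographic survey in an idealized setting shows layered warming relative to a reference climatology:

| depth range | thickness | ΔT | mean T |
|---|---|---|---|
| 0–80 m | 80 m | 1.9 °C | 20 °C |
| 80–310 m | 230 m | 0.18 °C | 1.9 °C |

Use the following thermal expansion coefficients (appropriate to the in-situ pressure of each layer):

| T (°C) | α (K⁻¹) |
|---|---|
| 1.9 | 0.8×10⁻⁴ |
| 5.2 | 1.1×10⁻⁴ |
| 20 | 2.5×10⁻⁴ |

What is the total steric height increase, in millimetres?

Layer 1 at 20 °C → α = 2.5×10⁻⁴ K⁻¹
Layer 2 at 1.9 °C → α = 0.8×10⁻⁴ K⁻¹
Layer 1: 80 × 2.5×10⁻⁴ × 1.9 = 0.03800 m
230 × 0.18 × 0.8×10⁻⁴ = 0.003312 m
Δh = 0.03800 + 0.003312 = 0.041312 m

Δh = 41.3 mm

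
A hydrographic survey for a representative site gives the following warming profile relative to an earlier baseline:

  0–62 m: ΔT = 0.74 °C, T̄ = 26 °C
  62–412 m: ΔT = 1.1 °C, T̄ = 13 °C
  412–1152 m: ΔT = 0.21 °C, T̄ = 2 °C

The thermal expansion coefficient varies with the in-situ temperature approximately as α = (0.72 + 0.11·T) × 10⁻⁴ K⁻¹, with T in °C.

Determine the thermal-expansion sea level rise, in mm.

Δh = 114 mm

Layer 1: α = (0.72 + 0.11×26)×10⁻⁴ = 3.58×10⁻⁴ K⁻¹
Layer 2: α = (0.72 + 0.11×13)×10⁻⁴ = 2.15×10⁻⁴ K⁻¹
Layer 3: α = (0.72 + 0.11×2)×10⁻⁴ = 0.94×10⁻⁴ K⁻¹
Layer 1: 0.74 × 62 × 3.58×10⁻⁴ = 0.01642504 m
Layer 2: 350 × 2.15×10⁻⁴ × 1.1 = 0.082775 m
Layer 3: 740 × 0.21 × 0.94×10⁻⁴ = 0.0146076 m
Δh = 0.01642504 + 0.082775 + 0.0146076 = 0.11380764 m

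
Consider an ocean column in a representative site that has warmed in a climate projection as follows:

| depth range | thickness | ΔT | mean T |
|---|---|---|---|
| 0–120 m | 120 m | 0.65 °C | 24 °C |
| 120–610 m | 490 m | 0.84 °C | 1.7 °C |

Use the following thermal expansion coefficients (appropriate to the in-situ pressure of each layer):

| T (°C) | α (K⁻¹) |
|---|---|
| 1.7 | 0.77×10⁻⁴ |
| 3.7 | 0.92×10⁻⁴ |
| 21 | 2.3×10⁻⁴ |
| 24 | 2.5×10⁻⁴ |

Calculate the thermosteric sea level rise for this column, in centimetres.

Layer 1 at 24 °C → α = 2.5×10⁻⁴ K⁻¹
Layer 2 at 1.7 °C → α = 0.77×10⁻⁴ K⁻¹
Layer 1: 2.5×10⁻⁴ × 0.65 × 120 = 0.01950 m
0.84 × 490 × 0.77×10⁻⁴ = 0.0316932 m
Δh = 0.01950 + 0.0316932 = 0.0511932 m

about 5.12 cm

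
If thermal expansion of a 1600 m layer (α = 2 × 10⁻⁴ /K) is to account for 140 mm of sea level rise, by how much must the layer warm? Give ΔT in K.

ΔT ≈ 0.438 K

ΔT = Δh/(αH) = 0.14 / (2×10⁻⁴ × 1600) = 0.4375 K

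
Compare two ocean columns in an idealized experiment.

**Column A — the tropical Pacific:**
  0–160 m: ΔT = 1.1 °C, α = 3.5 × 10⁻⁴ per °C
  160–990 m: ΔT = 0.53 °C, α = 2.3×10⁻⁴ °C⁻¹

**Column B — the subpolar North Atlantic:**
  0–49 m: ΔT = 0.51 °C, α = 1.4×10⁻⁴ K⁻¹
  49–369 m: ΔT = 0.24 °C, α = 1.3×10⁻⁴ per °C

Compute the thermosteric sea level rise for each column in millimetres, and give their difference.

A Layer 1: 160 × 3.5×10⁻⁴ × 1.1 = 0.06160 m
A Layer 2: 830 × 0.53 × 2.3×10⁻⁴ = 0.101177 m
A total: 0.162777 m
B 0–49 m: 49 × 0.51 × 1.4×10⁻⁴ = 0.0034986 m
B 49–369 m: 1.3×10⁻⁴ × 320 × 0.24 = 0.009984 m
B total: 0.0134826 m
Difference: 0.162777 − 0.0134826 = 0.1492944 m

Δh_A ≈ 160 mm, Δh_B ≈ 13 mm; difference ≈ 150 mm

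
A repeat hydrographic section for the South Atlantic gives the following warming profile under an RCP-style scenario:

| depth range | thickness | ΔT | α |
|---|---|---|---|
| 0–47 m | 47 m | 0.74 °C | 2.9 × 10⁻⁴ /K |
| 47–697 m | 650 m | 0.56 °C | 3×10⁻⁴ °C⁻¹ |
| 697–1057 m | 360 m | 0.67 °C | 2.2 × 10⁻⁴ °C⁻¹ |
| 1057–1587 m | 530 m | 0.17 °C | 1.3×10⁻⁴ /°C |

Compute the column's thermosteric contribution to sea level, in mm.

180 mm of thermosteric rise

0–47 m: 0.74 × 2.9×10⁻⁴ × 47 = 0.0100862 m
3×10⁻⁴ × 650 × 0.56 = 0.10920 m
Layer 3: 0.67 × 2.2×10⁻⁴ × 360 = 0.053064 m
Layer 4: 1.3×10⁻⁴ × 0.17 × 530 = 0.011713 m
Δh = 0.0100862 + 0.10920 + 0.053064 + 0.011713 = 0.1840632 m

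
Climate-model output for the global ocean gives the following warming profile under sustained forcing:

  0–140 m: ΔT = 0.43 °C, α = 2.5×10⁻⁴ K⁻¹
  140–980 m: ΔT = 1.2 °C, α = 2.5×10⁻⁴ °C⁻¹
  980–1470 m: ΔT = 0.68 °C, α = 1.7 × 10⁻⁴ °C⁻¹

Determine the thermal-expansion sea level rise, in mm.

Layer 1: 140 × 0.43 × 2.5×10⁻⁴ = 0.01505 m
Layer 2: 2.5×10⁻⁴ × 1.2 × 840 = 0.25200 m
Layer 3: 0.68 × 490 × 1.7×10⁻⁴ = 0.056644 m
Δh = 0.01505 + 0.25200 + 0.056644 = 0.323694 m

Δh ≈ 320 mm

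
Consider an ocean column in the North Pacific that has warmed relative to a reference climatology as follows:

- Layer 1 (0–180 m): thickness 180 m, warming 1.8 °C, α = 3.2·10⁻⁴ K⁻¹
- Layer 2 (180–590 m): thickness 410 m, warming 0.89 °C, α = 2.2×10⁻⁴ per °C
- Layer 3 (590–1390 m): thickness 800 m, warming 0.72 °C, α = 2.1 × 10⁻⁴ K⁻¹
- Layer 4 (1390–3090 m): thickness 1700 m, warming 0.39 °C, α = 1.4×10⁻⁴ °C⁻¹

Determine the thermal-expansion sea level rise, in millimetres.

Layer 1: 1.8 × 180 × 3.2×10⁻⁴ = 0.10368 m
Layer 2: 2.2×10⁻⁴ × 410 × 0.89 = 0.080278 m
Layer 3: 800 × 2.1×10⁻⁴ × 0.72 = 0.12096 m
Layer 4: 1.4×10⁻⁴ × 1700 × 0.39 = 0.09282 m
Δh = 0.10368 + 0.080278 + 0.12096 + 0.09282 = 0.397738 m ≈ 398 mm

398 mm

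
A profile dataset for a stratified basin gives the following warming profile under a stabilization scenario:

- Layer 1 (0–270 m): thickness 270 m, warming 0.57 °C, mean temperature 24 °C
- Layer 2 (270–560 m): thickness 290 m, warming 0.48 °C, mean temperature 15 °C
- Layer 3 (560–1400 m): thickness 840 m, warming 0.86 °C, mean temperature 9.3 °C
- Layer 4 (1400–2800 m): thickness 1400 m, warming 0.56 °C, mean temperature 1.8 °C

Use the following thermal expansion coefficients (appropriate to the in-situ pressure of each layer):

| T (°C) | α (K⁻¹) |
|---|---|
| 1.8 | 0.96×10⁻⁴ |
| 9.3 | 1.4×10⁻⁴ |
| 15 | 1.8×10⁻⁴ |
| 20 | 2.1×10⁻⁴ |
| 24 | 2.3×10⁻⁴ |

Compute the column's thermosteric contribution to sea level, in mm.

about 240 mm

Layer 1 at 24 °C → α = 2.3×10⁻⁴ K⁻¹
Layer 2 at 15 °C → α = 1.8×10⁻⁴ K⁻¹
Layer 3 at 9.3 °C → α = 1.4×10⁻⁴ K⁻¹
Layer 4 at 1.8 °C → α = 0.96×10⁻⁴ K⁻¹
270 × 2.3×10⁻⁴ × 0.57 = 0.035397 m
0.48 × 290 × 1.8×10⁻⁴ = 0.025056 m
1.4×10⁻⁴ × 840 × 0.86 = 0.101136 m
0.96×10⁻⁴ × 0.56 × 1400 = 0.075264 m
Δh = 0.035397 + 0.025056 + 0.101136 + 0.075264 = 0.236853 m ≈ 240 mm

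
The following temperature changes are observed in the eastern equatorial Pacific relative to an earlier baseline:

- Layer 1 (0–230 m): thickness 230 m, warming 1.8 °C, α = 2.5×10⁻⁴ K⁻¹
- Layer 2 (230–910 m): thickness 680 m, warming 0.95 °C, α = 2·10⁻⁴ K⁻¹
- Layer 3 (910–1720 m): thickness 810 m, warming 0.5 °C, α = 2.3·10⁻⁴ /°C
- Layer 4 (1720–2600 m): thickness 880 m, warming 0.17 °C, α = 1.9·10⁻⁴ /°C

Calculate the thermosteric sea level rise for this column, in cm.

230 × 1.8 × 2.5×10⁻⁴ = 0.10350 m
230–910 m: 2×10⁻⁴ × 680 × 0.95 = 0.12920 m
810 × 0.5 × 2.3×10⁻⁴ = 0.09315 m
Layer 4: 880 × 0.17 × 1.9×10⁻⁴ = 0.028424 m
Δh = 0.10350 + 0.12920 + 0.09315 + 0.028424 = 0.354274 m ≈ 35.4 cm

35.4 cm of thermosteric rise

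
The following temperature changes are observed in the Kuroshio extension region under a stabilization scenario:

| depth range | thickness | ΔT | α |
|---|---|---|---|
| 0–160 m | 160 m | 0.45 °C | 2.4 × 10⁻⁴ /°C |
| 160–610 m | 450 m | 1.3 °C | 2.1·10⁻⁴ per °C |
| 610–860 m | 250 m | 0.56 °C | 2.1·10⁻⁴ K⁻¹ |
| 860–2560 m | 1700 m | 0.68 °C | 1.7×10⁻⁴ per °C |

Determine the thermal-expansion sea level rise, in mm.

about 370 mm

0–160 m: 2.4×10⁻⁴ × 160 × 0.45 = 0.01728 m
1.3 × 450 × 2.1×10⁻⁴ = 0.12285 m
610–860 m: 2.1×10⁻⁴ × 250 × 0.56 = 0.02940 m
860–2560 m: 0.68 × 1700 × 1.7×10⁻⁴ = 0.19652 m
Δh = 0.01728 + 0.12285 + 0.02940 + 0.19652 = 0.36605 m ≈ 370 mm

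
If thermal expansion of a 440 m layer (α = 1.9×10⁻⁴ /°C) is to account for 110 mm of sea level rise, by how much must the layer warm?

ΔT ≈ 1.32 °C

ΔT = Δh/(αH) = 0.11 / (1.9×10⁻⁴ × 440) ≈ 1.316 °C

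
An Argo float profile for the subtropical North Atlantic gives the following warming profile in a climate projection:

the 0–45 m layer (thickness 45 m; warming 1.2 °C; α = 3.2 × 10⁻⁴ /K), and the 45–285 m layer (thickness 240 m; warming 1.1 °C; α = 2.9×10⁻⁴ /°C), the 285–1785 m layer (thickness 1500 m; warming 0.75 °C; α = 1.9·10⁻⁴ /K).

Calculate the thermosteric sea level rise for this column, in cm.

0–45 m: 3.2×10⁻⁴ × 45 × 1.2 = 0.01728 m
2.9×10⁻⁴ × 240 × 1.1 = 0.07656 m
Layer 3: 1.9×10⁻⁴ × 1500 × 0.75 = 0.21375 m
Δh = 0.01728 + 0.07656 + 0.21375 = 0.30759 m

Δh = 30.8 cm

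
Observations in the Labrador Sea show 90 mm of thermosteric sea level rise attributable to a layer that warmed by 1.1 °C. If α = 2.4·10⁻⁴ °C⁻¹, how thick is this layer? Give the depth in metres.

H = Δh/(αΔT) = 0.09 / (2.4×10⁻⁴ × 1.1) ≈ 340.9 m

H ≈ 341 m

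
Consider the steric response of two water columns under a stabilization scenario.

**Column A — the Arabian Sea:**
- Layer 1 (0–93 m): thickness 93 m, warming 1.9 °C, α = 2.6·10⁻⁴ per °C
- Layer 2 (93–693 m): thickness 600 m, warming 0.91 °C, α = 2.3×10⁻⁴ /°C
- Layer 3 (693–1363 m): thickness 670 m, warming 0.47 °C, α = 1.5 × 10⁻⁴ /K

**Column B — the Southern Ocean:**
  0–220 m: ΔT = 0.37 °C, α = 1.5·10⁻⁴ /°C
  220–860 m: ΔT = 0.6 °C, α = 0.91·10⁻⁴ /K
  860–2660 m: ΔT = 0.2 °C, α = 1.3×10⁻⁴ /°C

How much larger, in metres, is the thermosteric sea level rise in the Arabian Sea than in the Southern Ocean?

0.12 m

A 0–93 m: 2.6×10⁻⁴ × 1.9 × 93 = 0.045942 m
A 93–693 m: 600 × 2.3×10⁻⁴ × 0.91 = 0.12558 m
A 0.47 × 670 × 1.5×10⁻⁴ = 0.047235 m
A total: 0.218757 m
B Layer 1: 0.37 × 220 × 1.5×10⁻⁴ = 0.01221 m
B 220–860 m: 0.6 × 640 × 0.91×10⁻⁴ = 0.034944 m
B 0.2 × 1.3×10⁻⁴ × 1800 = 0.04680 m
B total: 0.093954 m
Difference: 0.218757 − 0.093954 = 0.124803 m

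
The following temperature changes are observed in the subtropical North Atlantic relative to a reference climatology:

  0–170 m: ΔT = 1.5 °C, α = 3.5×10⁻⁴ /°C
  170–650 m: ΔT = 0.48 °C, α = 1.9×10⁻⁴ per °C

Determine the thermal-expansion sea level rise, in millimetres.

133 mm

170 × 1.5 × 3.5×10⁻⁴ = 0.08925 m
Layer 2: 1.9×10⁻⁴ × 480 × 0.48 = 0.043776 m
Δh = 0.08925 + 0.043776 = 0.133026 m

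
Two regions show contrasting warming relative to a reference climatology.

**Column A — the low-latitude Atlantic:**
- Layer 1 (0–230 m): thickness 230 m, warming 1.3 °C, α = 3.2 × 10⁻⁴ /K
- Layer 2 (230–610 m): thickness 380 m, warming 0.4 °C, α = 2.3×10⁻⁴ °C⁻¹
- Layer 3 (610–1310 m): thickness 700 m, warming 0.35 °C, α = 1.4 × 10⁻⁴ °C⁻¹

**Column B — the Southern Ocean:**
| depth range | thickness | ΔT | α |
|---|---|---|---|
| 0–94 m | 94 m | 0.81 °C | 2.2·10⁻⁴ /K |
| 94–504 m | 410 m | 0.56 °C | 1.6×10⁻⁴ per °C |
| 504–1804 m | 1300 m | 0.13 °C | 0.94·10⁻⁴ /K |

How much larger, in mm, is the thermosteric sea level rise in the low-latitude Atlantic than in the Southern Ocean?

96 mm

A 3.2×10⁻⁴ × 1.3 × 230 = 0.09568 m
A Layer 2: 0.4 × 2.3×10⁻⁴ × 380 = 0.03496 m
A 0.35 × 700 × 1.4×10⁻⁴ = 0.03430 m
A total: 0.16494 m
B Layer 1: 0.81 × 94 × 2.2×10⁻⁴ = 0.0167508 m
B Layer 2: 410 × 1.6×10⁻⁴ × 0.56 = 0.036736 m
B Layer 3: 0.13 × 0.94×10⁻⁴ × 1300 = 0.015886 m
B total: 0.0693728 m
Difference: 0.16494 − 0.0693728 = 0.0955672 m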